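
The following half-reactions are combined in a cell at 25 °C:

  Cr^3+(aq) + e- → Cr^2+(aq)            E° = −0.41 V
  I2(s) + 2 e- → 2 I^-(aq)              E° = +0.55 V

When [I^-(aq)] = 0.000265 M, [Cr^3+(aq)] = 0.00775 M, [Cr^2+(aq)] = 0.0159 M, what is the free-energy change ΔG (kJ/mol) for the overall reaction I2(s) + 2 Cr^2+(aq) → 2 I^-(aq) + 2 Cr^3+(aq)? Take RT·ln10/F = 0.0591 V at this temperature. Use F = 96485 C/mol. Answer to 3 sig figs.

E°cell = +0.55 − (−0.41) = +0.96 V; the balanced reaction transfers n = 2 electrons.
The reaction quotient is ([I^-(aq)]^2·[Cr^3+(aq)]^2) / [Cr^2+(aq)]^2 = 1.67×10^−8; by Nernst, E = +0.96 − (0.0591/2)(−7.778) = +1.1898 V.
Finally ΔG = −nFE = −(2)(96485 C/mol)(+1.1898 V) = −230 kJ/mol.

−230 kJ/mol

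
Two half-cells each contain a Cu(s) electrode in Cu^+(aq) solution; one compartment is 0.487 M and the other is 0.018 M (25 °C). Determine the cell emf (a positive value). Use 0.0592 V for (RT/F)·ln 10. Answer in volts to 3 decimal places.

0.085 V

For a concentration cell E°cell = 0, since both electrodes use the same couple.
The compartment with the higher Cu^+(aq) concentration (0.487 M) acts as the cathode; ions are reduced there and produced at the dilute (0.018 M) anode.
With n = 1, Ecell = −(0.0592/1)·log([dilute]/[conc]) = −(0.0592/1)·log(0.018/0.487) = +0.085 V.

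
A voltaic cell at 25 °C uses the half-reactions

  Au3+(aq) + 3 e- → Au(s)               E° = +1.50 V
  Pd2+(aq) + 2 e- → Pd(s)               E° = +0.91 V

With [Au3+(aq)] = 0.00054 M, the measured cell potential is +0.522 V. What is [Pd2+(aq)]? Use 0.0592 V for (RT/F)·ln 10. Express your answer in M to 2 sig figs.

1.3 M

With Au³⁺/Au at the cathode and Pd²⁺/Pd at the anode, E°cell = +1.50 − (+0.91) = +0.59 V (n = 6).
From the Nernst equation, log Q = n(E° − E)/0.0592 = 6·(+0.59 − (+0.522))/0.0592 = 6.892.
For 2 Au3+(aq) + 3 Pd(s) → 2 Au(s) + 3 Pd2+(aq), the reaction quotient is Q = [Pd2+(aq)]^3 / [Au3+(aq)]^2.
Substituting the known concentrations and solving, log [Pd2+(aq)] = 0.119 and [Pd2+(aq)] = 1.3 M.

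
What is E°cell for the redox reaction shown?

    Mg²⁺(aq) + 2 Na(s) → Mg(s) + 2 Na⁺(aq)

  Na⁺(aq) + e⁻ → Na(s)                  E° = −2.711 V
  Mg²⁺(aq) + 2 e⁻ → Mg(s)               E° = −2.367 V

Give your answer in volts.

+0.344 V

Mg²⁺(aq) gains electrons, so the Mg²⁺/Mg couple is the cathode; the Na⁺/Na couple is the anode.
E°cell = E°(cathode) − E°(anode) = −2.367 − (−2.711) = +0.344 V.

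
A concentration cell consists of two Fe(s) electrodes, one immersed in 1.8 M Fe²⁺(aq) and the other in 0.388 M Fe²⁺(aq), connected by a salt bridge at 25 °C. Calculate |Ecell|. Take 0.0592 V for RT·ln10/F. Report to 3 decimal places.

0.020 V

For a concentration cell E°cell = 0, since both electrodes use the same couple.
The compartment with the higher Fe²⁺(aq) concentration (1.8 M) acts as the cathode; ions are reduced there and produced at the dilute (0.388 M) anode.
With n = 2, Ecell = −(0.0592/2)·log([dilute]/[conc]) = −(0.0592/2)·log(0.388/1.8) = +0.020 V.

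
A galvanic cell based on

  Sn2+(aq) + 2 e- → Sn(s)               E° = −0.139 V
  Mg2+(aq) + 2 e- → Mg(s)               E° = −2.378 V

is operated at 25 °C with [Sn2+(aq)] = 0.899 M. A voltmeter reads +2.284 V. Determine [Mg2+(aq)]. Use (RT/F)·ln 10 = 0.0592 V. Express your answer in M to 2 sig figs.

Sn²⁺/Sn is the cathode (higher E°); E°cell = −0.139 − (−2.378) = +2.239 V with n = 2.
Since E = E° − (0.0592/n)·log Q, log Q = n(E° − E)/0.0592 = −1.520.
Balancing electrons gives Sn2+(aq) + Mg(s) → Sn(s) + Mg2+(aq); thus Q = [Mg2+(aq)] / [Sn2+(aq)].
Solving for the unknown gives log [Mg2+(aq)] = −1.566, so [Mg2+(aq)] ≈ 0.027 M.

0.027 M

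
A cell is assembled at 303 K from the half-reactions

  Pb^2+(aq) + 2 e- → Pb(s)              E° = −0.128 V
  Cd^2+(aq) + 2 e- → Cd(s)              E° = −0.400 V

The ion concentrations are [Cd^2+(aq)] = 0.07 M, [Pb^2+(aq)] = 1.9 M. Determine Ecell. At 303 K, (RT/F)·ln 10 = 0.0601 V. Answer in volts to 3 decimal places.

+0.315 V

Since E°(Pb²⁺/Pb) > E°(Cd²⁺/Cd), Pb²⁺/Pb serves as the cathode.
E°cell = −0.128 − (−0.400) = +0.272 V, with n = 2 electrons transferred.
Balancing gives Pb^2+(aq) + Cd(s) → Pb(s) + Cd^2+(aq); hence Q = [Cd^2+(aq)] / [Pb^2+(aq)] = 0.0368 (log Q = −1.434).
E = E° − (0.0601/n)·log Q = +0.272 − (0.0601/2)(−1.434) = +0.315 V.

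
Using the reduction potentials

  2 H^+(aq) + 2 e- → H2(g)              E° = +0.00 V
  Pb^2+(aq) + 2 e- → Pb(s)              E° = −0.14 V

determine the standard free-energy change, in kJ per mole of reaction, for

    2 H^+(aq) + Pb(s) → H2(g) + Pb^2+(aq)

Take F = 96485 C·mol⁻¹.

−27.0 kJ/mol

In the reaction as written H^+(aq) is reduced, so the 2H⁺/H₂ couple is the cathode and Pb²⁺/Pb is the anode.
E°cell = +0.00 − (−0.14) = +0.14 V; balancing electrons gives n = 2.
ΔG° = −nFE°cell = −(2)(96485)(+0.14) J/mol = −27.0 kJ/mol.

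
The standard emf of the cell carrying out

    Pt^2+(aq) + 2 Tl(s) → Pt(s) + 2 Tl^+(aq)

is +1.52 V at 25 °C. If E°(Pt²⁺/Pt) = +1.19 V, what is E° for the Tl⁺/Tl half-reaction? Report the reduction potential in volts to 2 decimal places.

−0.33 V

In the reaction as written the Pt²⁺/Pt couple is reduced (cathode) and Tl⁺/Tl is oxidized (anode), so E°cell = E°(Pt²⁺/Pt) − E°(Tl⁺/Tl).
E°(Tl⁺/Tl) = E°(cathode) − E°cell = +1.19 − (+1.52) = −0.33 V.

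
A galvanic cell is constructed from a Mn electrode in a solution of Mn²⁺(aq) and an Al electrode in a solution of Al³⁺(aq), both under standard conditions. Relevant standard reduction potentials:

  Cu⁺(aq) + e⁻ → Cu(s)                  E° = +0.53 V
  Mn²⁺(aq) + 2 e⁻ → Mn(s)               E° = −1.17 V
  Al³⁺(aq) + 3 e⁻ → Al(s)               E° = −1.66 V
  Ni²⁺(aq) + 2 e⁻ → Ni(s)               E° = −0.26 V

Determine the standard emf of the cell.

The Mn²⁺/Mn couple has the higher E°, so Mn ion is reduced (cathode) and Al is oxidized (anode).
E°cell = E°(cathode) − E°(anode) = −1.17 − (−1.66) = +0.49 V.

+0.49 V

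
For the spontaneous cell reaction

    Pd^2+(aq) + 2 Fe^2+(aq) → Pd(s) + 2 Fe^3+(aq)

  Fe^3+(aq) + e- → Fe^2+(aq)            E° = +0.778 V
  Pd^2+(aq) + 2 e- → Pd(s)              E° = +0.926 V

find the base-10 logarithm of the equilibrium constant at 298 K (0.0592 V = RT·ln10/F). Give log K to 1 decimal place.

log K = 5.0

The Pd²⁺/Pd couple is reduced (cathode); E°cell = +0.926 − (+0.778) = +0.148 V with n = 2.
At equilibrium E = 0, so log K = nE°cell / 0.0592 = (2)(+0.148) / 0.0592 = 5.0.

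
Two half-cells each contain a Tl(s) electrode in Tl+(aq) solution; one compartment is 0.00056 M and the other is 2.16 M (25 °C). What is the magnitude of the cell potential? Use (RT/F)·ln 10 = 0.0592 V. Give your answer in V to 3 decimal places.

For a concentration cell E°cell = 0, since both electrodes use the same couple.
The compartment with the higher Tl+(aq) concentration (2.16 M) acts as the cathode; ions are reduced there and produced at the dilute (0.00056 M) anode.
With n = 1, Ecell = −(0.0592/1)·log([dilute]/[conc]) = −(0.0592/1)·log(0.00056/2.16) = +0.212 V.

0.212 V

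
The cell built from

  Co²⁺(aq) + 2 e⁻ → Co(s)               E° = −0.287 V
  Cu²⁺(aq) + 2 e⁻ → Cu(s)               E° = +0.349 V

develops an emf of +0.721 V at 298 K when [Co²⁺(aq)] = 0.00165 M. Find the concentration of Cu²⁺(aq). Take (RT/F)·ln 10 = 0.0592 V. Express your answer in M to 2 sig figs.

Cu²⁺/Cu is the cathode (higher E°); E°cell = +0.349 − (−0.287) = +0.636 V with n = 2.
From the Nernst equation, log Q = n(E° − E)/0.0592 = 2·(+0.636 − (+0.721))/0.0592 = −2.872.
Balancing electrons gives Cu²⁺(aq) + Co(s) → Cu(s) + Co²⁺(aq); thus Q = [Co²⁺(aq)] / [Cu²⁺(aq)].
Substituting the known concentrations and solving, log [Cu²⁺(aq)] = 0.089 and [Cu²⁺(aq)] = 1.2 M.

1.2 M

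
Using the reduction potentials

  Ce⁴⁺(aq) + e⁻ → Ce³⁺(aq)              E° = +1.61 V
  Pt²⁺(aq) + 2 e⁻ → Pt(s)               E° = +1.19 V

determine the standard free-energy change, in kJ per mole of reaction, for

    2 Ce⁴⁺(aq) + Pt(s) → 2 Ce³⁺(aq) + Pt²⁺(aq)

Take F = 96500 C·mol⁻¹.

−81.1 kJ/mol

In the reaction as written Ce⁴⁺(aq) is reduced, so the Ce⁴⁺/Ce³⁺ couple is the cathode and Pt²⁺/Pt is the anode.
E°cell = +1.61 − (+1.19) = +0.42 V; balancing electrons gives n = 2.
ΔG° = −nFE°cell = −(2)(96500)(+0.42) J/mol = −81.1 kJ/mol.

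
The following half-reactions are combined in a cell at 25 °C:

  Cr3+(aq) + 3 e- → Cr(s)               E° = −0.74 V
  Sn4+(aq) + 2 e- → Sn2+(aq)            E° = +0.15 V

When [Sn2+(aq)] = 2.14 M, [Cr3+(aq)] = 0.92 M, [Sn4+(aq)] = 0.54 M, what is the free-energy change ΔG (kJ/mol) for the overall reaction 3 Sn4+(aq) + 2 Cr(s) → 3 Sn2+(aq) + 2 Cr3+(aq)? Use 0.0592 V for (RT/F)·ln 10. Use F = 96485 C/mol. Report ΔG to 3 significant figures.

The standard cell potential is +0.15 − (−0.74) = +0.89 V, with n = 6 electrons in the balanced equation.
Here Q = ([Sn2+(aq)]^3·[Cr3+(aq)]^2) / [Sn4+(aq)]^3 = 52.7 (log Q = 1.722), giving E = +0.89 − (0.0592/6)·(1.722) = +0.8730 V.
ΔG = −nFE = −(6)(96485)(+0.8730) J/mol = −505 kJ/mol.

−505 kJ/mol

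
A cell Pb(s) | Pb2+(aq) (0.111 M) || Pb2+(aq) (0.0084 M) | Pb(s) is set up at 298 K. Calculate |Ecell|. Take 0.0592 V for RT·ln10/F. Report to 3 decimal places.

0.033 V

For a concentration cell E°cell = 0, since both electrodes use the same couple.
The compartment with the higher Pb2+(aq) concentration (0.111 M) acts as the cathode; ions are reduced there and produced at the dilute (0.0084 M) anode.
With n = 2, Ecell = −(0.0592/2)·log([dilute]/[conc]) = −(0.0592/2)·log(0.0084/0.111) = +0.033 V.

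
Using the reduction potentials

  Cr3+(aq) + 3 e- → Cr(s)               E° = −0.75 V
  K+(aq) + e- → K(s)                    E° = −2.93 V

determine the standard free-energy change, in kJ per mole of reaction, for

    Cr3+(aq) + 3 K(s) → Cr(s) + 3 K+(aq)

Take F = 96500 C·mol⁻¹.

−631 kJ/mol

In the reaction as written Cr3+(aq) is reduced, so the Cr³⁺/Cr couple is the cathode and K⁺/K is the anode.
E°cell = −0.75 − (−2.93) = +2.18 V; balancing electrons gives n = 3.
ΔG° = −nFE°cell = −(3)(96500)(+2.18) J/mol = −631 kJ/mol.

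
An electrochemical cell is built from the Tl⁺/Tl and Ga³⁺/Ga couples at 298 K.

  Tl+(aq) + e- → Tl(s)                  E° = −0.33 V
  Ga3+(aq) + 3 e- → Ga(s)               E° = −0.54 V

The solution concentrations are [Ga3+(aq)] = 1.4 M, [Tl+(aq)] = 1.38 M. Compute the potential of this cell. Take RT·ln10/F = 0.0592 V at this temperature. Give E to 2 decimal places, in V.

+0.22 V

Tl⁺/Tl is reduced (cathode, E° = −0.33 V) and Ga³⁺/Ga is oxidized (anode).
E°cell = E°cat − E°an = −0.33 − (−0.54) = +0.21 V; n = 3.
For the overall reaction 3 Tl+(aq) + Ga(s) → 3 Tl(s) + Ga3+(aq), Q = [Ga3+(aq)] / [Tl+(aq)]^3 = 0.533, giving log Q = −0.274.
E = E° − (0.0592/n)·log Q = +0.21 − (0.0592/3)(−0.274) = +0.22 V.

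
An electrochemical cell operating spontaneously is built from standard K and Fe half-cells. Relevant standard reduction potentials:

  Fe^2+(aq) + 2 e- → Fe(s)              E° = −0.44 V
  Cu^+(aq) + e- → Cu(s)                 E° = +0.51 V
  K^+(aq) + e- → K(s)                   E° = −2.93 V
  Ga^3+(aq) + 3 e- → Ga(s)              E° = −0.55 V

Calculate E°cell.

Of the two couples in this cell, the one with the more positive reduction potential is reduced at the cathode: here that is Fe²⁺/Fe (−0.44 V); K⁺/K (−2.93 V) is the anode.
E°cell = E°(cathode) − E°(anode) = −0.44 − (−2.93) = +2.49 V.

+2.49 V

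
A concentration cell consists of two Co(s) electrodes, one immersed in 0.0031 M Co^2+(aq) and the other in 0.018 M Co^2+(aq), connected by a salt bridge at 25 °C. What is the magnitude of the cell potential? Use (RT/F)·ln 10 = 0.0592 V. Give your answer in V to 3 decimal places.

0.023 V

For a concentration cell E°cell = 0, since both electrodes use the same couple.
The compartment with the higher Co^2+(aq) concentration (0.018 M) acts as the cathode; ions are reduced there and produced at the dilute (0.0031 M) anode.
With n = 2, Ecell = −(0.0592/2)·log([dilute]/[conc]) = −(0.0592/2)·log(0.0031/0.018) = +0.023 V.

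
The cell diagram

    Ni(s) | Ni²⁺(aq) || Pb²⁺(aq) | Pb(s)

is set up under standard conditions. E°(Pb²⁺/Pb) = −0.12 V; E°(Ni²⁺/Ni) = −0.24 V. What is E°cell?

By convention the left-hand electrode in cell notation is the anode (oxidation) and the right-hand electrode is the cathode (reduction).
E°cell = E°(right) − E°(left) = −0.12 − (−0.24) = +0.12 V.

+0.12 V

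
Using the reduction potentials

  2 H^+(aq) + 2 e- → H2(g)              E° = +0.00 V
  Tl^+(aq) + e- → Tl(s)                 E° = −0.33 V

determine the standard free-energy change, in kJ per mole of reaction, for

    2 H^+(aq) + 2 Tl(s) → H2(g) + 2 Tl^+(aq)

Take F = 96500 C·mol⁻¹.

−63.7 kJ/mol

In the reaction as written H^+(aq) is reduced, so the 2H⁺/H₂ couple is the cathode and Tl⁺/Tl is the anode.
E°cell = +0.00 − (−0.33) = +0.33 V; balancing electrons gives n = 2.
ΔG° = −nFE°cell = −(2)(96500)(+0.33) J/mol = −63.7 kJ/mol.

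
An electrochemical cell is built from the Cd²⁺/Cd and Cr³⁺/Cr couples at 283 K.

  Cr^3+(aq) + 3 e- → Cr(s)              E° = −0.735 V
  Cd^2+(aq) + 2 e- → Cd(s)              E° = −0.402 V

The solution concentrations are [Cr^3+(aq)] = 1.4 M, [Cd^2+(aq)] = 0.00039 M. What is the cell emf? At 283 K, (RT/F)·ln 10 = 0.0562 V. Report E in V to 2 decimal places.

The Cd²⁺/Cd couple has the more positive E°, so it is the cathode; Cr³⁺/Cr is the anode.
E°cell = −0.402 − (−0.735) = +0.333 V, with n = 6 electrons transferred.
For the overall reaction 3 Cd^2+(aq) + 2 Cr(s) → 3 Cd(s) + 2 Cr^3+(aq), Q = [Cr^3+(aq)]^2 / [Cd^2+(aq)]^3 = 3.3×10^10, giving log Q = 10.519.
E = E° − (0.0562/n)·log Q = +0.333 − (0.0562/6)(10.519) = +0.23 V.

+0.23 V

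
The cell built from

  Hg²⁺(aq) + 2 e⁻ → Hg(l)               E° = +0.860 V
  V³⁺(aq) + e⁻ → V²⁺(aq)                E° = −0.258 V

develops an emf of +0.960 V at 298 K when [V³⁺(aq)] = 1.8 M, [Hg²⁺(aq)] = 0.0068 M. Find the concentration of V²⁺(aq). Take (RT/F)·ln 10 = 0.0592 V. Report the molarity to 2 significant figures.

0.047 M

Hg²⁺/Hg is the cathode (higher E°); E°cell = +0.860 − (−0.258) = +1.118 V with n = 2.
Since E = E° − (0.0592/n)·log Q, log Q = n(E° − E)/0.0592 = 5.338.
Balancing electrons gives Hg²⁺(aq) + 2 V²⁺(aq) → Hg(l) + 2 V³⁺(aq); thus Q = [V³⁺(aq)]^2 / ([Hg²⁺(aq)]·[V²⁺(aq)]^2).
Isolating [V²⁺(aq)] in Q = 10^{5.338} yields log [V²⁺(aq)] = −1.330, i.e. 0.047 M.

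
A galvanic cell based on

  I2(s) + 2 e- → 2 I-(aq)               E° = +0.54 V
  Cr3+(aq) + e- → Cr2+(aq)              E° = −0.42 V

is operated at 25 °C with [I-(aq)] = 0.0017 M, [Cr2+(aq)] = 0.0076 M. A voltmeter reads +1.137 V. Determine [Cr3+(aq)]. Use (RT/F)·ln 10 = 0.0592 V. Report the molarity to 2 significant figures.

The I₂/I⁻ couple has the larger reduction potential, so it is the cathode: E°cell = +0.54 − (−0.42) = +0.96 V and n = 2.
Since E = E° − (0.0592/n)·log Q, log Q = n(E° − E)/0.0592 = −5.980.
For I2(s) + 2 Cr2+(aq) → 2 I-(aq) + 2 Cr3+(aq), the reaction quotient is Q = ([I-(aq)]^2·[Cr3+(aq)]^2) / [Cr2+(aq)]^2.
Isolating [Cr3+(aq)] in Q = 10^{−5.980} yields log [Cr3+(aq)] = −2.340, i.e. 0.0046 M.

0.0046 M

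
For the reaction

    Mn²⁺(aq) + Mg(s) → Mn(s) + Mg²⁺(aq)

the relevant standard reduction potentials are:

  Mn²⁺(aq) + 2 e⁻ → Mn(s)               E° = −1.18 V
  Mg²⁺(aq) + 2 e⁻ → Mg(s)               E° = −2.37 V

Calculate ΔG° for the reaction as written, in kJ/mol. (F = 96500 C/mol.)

In the reaction as written Mn²⁺(aq) is reduced, so the Mn²⁺/Mn couple is the cathode and Mg²⁺/Mg is the anode.
E°cell = −1.18 − (−2.37) = +1.19 V; balancing electrons gives n = 2.
ΔG° = −nFE°cell = −(2)(96500)(+1.19) J/mol = −230 kJ/mol.

−230 kJ/mol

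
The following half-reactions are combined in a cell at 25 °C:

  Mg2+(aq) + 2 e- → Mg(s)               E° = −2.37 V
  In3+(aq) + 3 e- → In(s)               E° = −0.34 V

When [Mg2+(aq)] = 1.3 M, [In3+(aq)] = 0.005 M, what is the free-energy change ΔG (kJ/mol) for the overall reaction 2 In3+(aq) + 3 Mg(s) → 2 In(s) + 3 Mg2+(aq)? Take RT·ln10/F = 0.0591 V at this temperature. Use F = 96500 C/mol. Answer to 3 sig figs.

−1150 kJ/mol

E°cell = −0.34 − (−2.37) = +2.03 V; the balanced reaction transfers n = 6 electrons.
Q = [Mg2+(aq)]^3 / [In3+(aq)]^2 = 8.79×10^4, so log Q = 4.944 and E = +2.03 − (0.0591/6)(4.944) = +1.9813 V.
Finally ΔG = −nFE = −(6)(96500 C/mol)(+1.9813 V) = −1150 kJ/mol.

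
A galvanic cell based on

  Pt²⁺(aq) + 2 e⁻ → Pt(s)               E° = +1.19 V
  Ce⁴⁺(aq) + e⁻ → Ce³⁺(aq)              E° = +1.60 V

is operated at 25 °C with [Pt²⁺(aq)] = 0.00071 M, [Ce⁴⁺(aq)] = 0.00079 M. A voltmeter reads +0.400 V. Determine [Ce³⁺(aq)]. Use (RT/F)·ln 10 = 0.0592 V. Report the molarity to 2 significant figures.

0.044 M

The Ce⁴⁺/Ce³⁺ couple has the larger reduction potential, so it is the cathode: E°cell = +1.60 − (+1.19) = +0.41 V and n = 2.
Rearranging E = E° − (0.0592/n)·log Q gives log Q = 2(+0.41 − (+0.400))/0.0592 = 0.338.
Balancing electrons gives 2 Ce⁴⁺(aq) + Pt(s) → 2 Ce³⁺(aq) + Pt²⁺(aq); thus Q = ([Ce³⁺(aq)]^2·[Pt²⁺(aq)]) / [Ce⁴⁺(aq)]^2.
Isolating [Ce³⁺(aq)] in Q = 10^{0.338} yields log [Ce³⁺(aq)] = −1.359, i.e. 0.044 M.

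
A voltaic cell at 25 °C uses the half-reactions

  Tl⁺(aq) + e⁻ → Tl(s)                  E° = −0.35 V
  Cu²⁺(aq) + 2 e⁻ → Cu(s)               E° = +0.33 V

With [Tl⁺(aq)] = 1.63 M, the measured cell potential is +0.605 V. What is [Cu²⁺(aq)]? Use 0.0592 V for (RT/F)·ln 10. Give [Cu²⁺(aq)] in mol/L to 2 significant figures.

Cu²⁺/Cu is the cathode (higher E°); E°cell = +0.33 − (−0.35) = +0.68 V with n = 2.
Since E = E° − (0.0592/n)·log Q, log Q = n(E° − E)/0.0592 = 2.534.
For Cu²⁺(aq) + 2 Tl(s) → Cu(s) + 2 Tl⁺(aq), the reaction quotient is Q = [Tl⁺(aq)]^2 / [Cu²⁺(aq)].
Substituting the known concentrations and solving, log [Cu²⁺(aq)] = −2.110 and [Cu²⁺(aq)] = 0.0078 M.

0.0078 M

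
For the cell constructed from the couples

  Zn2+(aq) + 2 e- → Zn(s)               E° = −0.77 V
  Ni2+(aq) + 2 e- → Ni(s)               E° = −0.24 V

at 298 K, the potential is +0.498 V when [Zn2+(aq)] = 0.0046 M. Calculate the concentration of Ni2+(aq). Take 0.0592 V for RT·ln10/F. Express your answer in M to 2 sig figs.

The Ni²⁺/Ni couple has the larger reduction potential, so it is the cathode: E°cell = −0.24 − (−0.77) = +0.53 V and n = 2.
Rearranging E = E° − (0.0592/n)·log Q gives log Q = 2(+0.53 − (+0.498))/0.0592 = 1.081.
Balancing electrons gives Ni2+(aq) + Zn(s) → Ni(s) + Zn2+(aq); thus Q = [Zn2+(aq)] / [Ni2+(aq)].
Substituting the known concentrations and solving, log [Ni2+(aq)] = −3.418 and [Ni2+(aq)] = 0.00038 M.

0.00038 M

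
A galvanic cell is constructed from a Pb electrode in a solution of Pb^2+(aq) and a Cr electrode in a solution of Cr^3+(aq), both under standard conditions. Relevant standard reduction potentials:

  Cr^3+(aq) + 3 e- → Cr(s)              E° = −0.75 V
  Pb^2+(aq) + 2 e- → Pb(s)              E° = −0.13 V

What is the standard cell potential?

The Pb²⁺/Pb couple has the higher E°, so Pb ion is reduced (cathode) and Cr is oxidized (anode).
E°cell = E°(cathode) − E°(anode) = −0.13 − (−0.75) = +0.62 V.

+0.62 V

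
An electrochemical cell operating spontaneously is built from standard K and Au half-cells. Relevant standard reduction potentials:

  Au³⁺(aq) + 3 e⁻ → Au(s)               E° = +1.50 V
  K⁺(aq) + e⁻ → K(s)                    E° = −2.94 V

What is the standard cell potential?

+4.44 V

The Au³⁺/Au couple has the higher E°, so Au ion is reduced (cathode) and K is oxidized (anode).
E°cell = E°(cathode) − E°(anode) = +1.50 − (−2.94) = +4.44 V.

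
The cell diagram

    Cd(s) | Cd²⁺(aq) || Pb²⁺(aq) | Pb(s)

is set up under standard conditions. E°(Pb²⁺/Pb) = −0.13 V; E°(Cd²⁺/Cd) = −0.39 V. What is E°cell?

By convention the left-hand electrode in cell notation is the anode (oxidation) and the right-hand electrode is the cathode (reduction).
E°cell = E°(right) − E°(left) = −0.13 − (−0.39) = +0.26 V.

+0.26 V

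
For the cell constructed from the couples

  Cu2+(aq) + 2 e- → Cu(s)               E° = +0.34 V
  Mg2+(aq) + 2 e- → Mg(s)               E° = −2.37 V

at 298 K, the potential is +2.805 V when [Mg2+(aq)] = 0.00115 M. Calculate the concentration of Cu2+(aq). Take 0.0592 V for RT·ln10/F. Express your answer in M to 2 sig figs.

Cu²⁺/Cu is the cathode (higher E°); E°cell = +0.34 − (−2.37) = +2.71 V with n = 2.
Rearranging E = E° − (0.0592/n)·log Q gives log Q = 2(+2.71 − (+2.805))/0.0592 = −3.209.
Balancing electrons gives Cu2+(aq) + Mg(s) → Cu(s) + Mg2+(aq); thus Q = [Mg2+(aq)] / [Cu2+(aq)].
Substituting the known concentrations and solving, log [Cu2+(aq)] = 0.270 and [Cu2+(aq)] = 1.9 M.

1.9 M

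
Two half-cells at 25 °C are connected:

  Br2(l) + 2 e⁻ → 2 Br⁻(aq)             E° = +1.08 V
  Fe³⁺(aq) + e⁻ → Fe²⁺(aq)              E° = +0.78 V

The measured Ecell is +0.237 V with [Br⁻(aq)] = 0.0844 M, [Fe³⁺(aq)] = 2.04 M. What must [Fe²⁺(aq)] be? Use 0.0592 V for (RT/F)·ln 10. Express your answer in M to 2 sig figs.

0.015 M

With Br₂/Br⁻ at the cathode and Fe³⁺/Fe²⁺ at the anode, E°cell = +1.08 − (+0.78) = +0.30 V (n = 2).
Since E = E° − (0.0592/n)·log Q, log Q = n(E° − E)/0.0592 = 2.128.
Balancing electrons gives Br2(l) + 2 Fe²⁺(aq) → 2 Br⁻(aq) + 2 Fe³⁺(aq); thus Q = ([Br⁻(aq)]^2·[Fe³⁺(aq)]^2) / [Fe²⁺(aq)]^2.
Solving for the unknown gives log [Fe²⁺(aq)] = −1.828, so [Fe²⁺(aq)] ≈ 0.015 M.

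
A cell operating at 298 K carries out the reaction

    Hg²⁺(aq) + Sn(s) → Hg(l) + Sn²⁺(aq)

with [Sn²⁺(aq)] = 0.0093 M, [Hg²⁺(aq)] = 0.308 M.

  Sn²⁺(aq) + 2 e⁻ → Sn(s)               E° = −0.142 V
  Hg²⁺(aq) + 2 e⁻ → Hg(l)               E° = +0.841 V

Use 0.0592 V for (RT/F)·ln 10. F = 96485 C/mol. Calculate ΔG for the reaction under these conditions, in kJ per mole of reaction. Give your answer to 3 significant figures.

−198 kJ/mol

With Hg²⁺/Hg reduced at the cathode, E°cell = +0.841 − (−0.142) = +0.983 V and n = 2.
Here Q = [Sn²⁺(aq)] / [Hg²⁺(aq)] = 0.0302 (log Q = −1.520), giving E = +0.983 − (0.0592/2)·(−1.520) = +1.0280 V.
Then ΔG = −nFE = −2 × 96485 × +1.0280 J/mol = −198 kJ/mol.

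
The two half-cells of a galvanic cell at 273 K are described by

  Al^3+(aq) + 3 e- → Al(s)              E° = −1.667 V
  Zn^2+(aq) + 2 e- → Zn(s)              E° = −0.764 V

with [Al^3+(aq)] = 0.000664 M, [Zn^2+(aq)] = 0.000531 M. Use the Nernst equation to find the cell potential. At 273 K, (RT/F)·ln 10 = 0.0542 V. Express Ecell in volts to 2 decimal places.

Since E°(Zn²⁺/Zn) > E°(Al³⁺/Al), Zn²⁺/Zn serves as the cathode.
E°cell = −0.764 − (−1.667) = +0.903 V, with n = 6 electrons transferred.
The balanced reaction is 3 Zn^2+(aq) + 2 Al(s) → 3 Zn(s) + 2 Al^3+(aq), so Q = [Al^3+(aq)]^2 / [Zn^2+(aq)]^3 = 2.94×10^3 and log Q = 3.469.
E = E° − (0.0542/n)·log Q = +0.903 − (0.0542/6)(3.469) = +0.87 V.

+0.87 V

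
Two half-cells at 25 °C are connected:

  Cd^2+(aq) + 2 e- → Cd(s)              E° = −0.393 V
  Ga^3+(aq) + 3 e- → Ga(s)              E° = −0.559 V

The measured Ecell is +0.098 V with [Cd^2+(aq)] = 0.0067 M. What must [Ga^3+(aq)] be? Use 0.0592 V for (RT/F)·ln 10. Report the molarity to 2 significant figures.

Cd²⁺/Cd is the cathode (higher E°); E°cell = −0.393 − (−0.559) = +0.166 V with n = 6.
Rearranging E = E° − (0.0592/n)·log Q gives log Q = 6(+0.166 − (+0.098))/0.0592 = 6.892.
For 3 Cd^2+(aq) + 2 Ga(s) → 3 Cd(s) + 2 Ga^3+(aq), the reaction quotient is Q = [Ga^3+(aq)]^2 / [Cd^2+(aq)]^3.
Solving for the unknown gives log [Ga^3+(aq)] = 0.185, so [Ga^3+(aq)] ≈ 1.5 M.

1.5 M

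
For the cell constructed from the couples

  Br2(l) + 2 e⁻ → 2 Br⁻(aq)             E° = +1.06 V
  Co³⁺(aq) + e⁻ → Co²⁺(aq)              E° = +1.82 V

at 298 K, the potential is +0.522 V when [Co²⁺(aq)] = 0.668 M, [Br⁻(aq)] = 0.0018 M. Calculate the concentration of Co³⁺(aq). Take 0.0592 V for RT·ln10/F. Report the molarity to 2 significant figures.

Co³⁺/Co²⁺ is the cathode (higher E°); E°cell = +1.82 − (+1.06) = +0.76 V with n = 2.
Since E = E° − (0.0592/n)·log Q, log Q = n(E° − E)/0.0592 = 8.041.
The balanced reaction is 2 Co³⁺(aq) + 2 Br⁻(aq) → 2 Co²⁺(aq) + Br2(l), so Q = [Co²⁺(aq)]^2 / ([Co³⁺(aq)]^2·[Br⁻(aq)]^2).
Substituting the known concentrations and solving, log [Co³⁺(aq)] = −1.451 and [Co³⁺(aq)] = 0.035 M.

0.035 M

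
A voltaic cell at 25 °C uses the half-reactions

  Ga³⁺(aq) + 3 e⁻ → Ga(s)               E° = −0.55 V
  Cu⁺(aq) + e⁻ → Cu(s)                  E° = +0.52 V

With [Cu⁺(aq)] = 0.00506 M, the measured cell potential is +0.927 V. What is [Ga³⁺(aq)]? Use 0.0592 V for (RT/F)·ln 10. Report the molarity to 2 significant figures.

2.3 M

The Cu⁺/Cu couple has the larger reduction potential, so it is the cathode: E°cell = +0.52 − (−0.55) = +1.07 V and n = 3.
Since E = E° − (0.0592/n)·log Q, log Q = n(E° − E)/0.0592 = 7.247.
The balanced reaction is 3 Cu⁺(aq) + Ga(s) → 3 Cu(s) + Ga³⁺(aq), so Q = [Ga³⁺(aq)] / [Cu⁺(aq)]^3.
Solving for the unknown gives log [Ga³⁺(aq)] = 0.359, so [Ga³⁺(aq)] ≈ 2.3 M.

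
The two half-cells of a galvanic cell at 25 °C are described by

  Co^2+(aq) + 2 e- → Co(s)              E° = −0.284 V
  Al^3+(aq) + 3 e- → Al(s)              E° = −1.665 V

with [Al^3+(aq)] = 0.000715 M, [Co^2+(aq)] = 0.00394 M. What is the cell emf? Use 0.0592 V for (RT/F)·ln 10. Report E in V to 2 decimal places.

The Co²⁺/Co couple has the more positive E°, so it is the cathode; Al³⁺/Al is the anode.
E°cell = E°cat − E°an = −0.284 − (−1.665) = +1.381 V; n = 6.
The balanced reaction is 3 Co^2+(aq) + 2 Al(s) → 3 Co(s) + 2 Al^3+(aq), so Q = [Al^3+(aq)]^2 / [Co^2+(aq)]^3 = 8.36 and log Q = 0.922.
By the Nernst equation, E = +1.381 − (0.0592/6)·(0.922) = +1.37 V.

+1.37 V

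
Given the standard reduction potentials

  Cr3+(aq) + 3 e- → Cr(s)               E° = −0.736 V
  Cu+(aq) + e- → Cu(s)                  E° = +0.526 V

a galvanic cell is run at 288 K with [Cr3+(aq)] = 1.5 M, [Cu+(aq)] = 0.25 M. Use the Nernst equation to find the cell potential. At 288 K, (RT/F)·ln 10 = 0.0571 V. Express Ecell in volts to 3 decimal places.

+1.224 V

Since E°(Cu⁺/Cu) > E°(Cr³⁺/Cr), Cu⁺/Cu serves as the cathode.
E°cell = +0.526 − (−0.736) = +1.262 V, with n = 3 electrons transferred.
The balanced reaction is 3 Cu+(aq) + Cr(s) → 3 Cu(s) + Cr3+(aq), so Q = [Cr3+(aq)] / [Cu+(aq)]^3 = 96 and log Q = 1.982.
By the Nernst equation, E = +1.262 − (0.0571/3)·(1.982) = +1.224 V.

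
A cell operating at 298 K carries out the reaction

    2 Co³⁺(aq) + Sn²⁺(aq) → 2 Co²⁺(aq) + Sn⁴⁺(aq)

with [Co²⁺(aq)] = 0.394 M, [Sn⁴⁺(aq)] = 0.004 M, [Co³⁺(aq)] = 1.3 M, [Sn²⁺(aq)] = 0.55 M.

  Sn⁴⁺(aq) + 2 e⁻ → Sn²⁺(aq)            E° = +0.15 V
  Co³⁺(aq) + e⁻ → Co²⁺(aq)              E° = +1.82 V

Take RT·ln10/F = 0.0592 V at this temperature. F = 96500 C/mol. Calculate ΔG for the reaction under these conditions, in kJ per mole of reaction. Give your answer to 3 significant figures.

With Co³⁺/Co²⁺ reduced at the cathode, E°cell = +1.82 − (+0.15) = +1.67 V and n = 2.
The reaction quotient is ([Co²⁺(aq)]^2·[Sn⁴⁺(aq)]) / ([Co³⁺(aq)]^2·[Sn²⁺(aq)]) = 0.000668; by Nernst, E = +1.67 − (0.0592/2)(−3.175) = +1.7640 V.
Finally ΔG = −nFE = −(2)(96500 C/mol)(+1.7640 V) = −340 kJ/mol.

−340 kJ/mol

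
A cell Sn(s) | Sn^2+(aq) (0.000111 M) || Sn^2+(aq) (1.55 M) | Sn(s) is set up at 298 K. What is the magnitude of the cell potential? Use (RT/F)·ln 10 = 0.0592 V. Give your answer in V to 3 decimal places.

For a concentration cell E°cell = 0, since both electrodes use the same couple.
The compartment with the higher Sn^2+(aq) concentration (1.55 M) acts as the cathode; ions are reduced there and produced at the dilute (0.000111 M) anode.
With n = 2, Ecell = −(0.0592/2)·log([dilute]/[conc]) = −(0.0592/2)·log(0.000111/1.55) = +0.123 V.

0.123 V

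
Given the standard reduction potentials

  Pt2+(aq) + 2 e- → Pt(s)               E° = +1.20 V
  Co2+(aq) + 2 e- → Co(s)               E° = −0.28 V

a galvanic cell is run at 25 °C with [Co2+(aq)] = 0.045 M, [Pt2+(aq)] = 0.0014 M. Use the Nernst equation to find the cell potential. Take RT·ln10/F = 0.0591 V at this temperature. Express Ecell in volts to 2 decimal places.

+1.44 V

Pt²⁺/Pt is reduced (cathode, E° = +1.20 V) and Co²⁺/Co is oxidized (anode).
The standard potential is +1.20 − (−0.28) = +1.48 V and the balanced reaction transfers n = 2 electrons.
The balanced reaction is Pt2+(aq) + Co(s) → Pt(s) + Co2+(aq), so Q = [Co2+(aq)] / [Pt2+(aq)] = 32.1 and log Q = 1.507.
E = E° − (0.0591/n)·log Q = +1.48 − (0.0591/2)(1.507) = +1.44 V.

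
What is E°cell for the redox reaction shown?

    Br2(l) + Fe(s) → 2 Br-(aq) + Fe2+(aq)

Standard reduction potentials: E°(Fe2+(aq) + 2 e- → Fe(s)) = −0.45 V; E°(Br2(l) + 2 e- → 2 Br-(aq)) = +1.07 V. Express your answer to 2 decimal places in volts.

+1.52 V

In the reaction as written, Br2(l) is reduced (cathode) and Fe2+(aq) is produced by oxidation at the anode.
E°cell = E°(cathode) − E°(anode) = +1.07 − (−0.45) = +1.52 V.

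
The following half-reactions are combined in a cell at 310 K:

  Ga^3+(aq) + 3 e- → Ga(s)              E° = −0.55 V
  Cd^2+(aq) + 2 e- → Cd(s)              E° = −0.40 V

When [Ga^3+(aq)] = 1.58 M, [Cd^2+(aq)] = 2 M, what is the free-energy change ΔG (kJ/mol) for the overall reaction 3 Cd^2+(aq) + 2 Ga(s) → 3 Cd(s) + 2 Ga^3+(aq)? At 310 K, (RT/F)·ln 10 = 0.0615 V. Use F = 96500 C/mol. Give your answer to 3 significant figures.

With Cd²⁺/Cd reduced at the cathode, E°cell = −0.40 − (−0.55) = +0.15 V and n = 6.
Q = [Ga^3+(aq)]^2 / [Cd^2+(aq)]^3 = 0.312, so log Q = −0.506 and E = +0.15 − (0.0615/6)(−0.506) = +0.1552 V.
Then ΔG = −nFE = −6 × 96500 × +0.1552 J/mol = −89.9 kJ/mol.

−89.9 kJ/mol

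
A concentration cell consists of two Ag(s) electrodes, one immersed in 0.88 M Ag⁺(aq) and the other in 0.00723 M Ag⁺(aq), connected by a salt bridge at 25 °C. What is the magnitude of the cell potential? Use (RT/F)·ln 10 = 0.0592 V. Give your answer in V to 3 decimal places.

0.123 V

For a concentration cell E°cell = 0, since both electrodes use the same couple.
The compartment with the higher Ag⁺(aq) concentration (0.88 M) acts as the cathode; ions are reduced there and produced at the dilute (0.00723 M) anode.
With n = 1, Ecell = −(0.0592/1)·log([dilute]/[conc]) = −(0.0592/1)·log(0.00723/0.88) = +0.123 V.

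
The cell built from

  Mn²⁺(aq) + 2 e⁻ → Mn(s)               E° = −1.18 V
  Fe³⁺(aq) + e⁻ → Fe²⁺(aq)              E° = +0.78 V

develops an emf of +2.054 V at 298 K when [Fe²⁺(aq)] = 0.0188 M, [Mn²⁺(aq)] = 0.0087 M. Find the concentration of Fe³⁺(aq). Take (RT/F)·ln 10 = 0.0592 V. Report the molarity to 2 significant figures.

0.068 M

With Fe³⁺/Fe²⁺ at the cathode and Mn²⁺/Mn at the anode, E°cell = +0.78 − (−1.18) = +1.96 V (n = 2).
Rearranging E = E° − (0.0592/n)·log Q gives log Q = 2(+1.96 − (+2.054))/0.0592 = −3.176.
The balanced reaction is 2 Fe³⁺(aq) + Mn(s) → 2 Fe²⁺(aq) + Mn²⁺(aq), so Q = ([Fe²⁺(aq)]^2·[Mn²⁺(aq)]) / [Fe³⁺(aq)]^2.
Substituting the known concentrations and solving, log [Fe³⁺(aq)] = −1.168 and [Fe³⁺(aq)] = 0.068 M.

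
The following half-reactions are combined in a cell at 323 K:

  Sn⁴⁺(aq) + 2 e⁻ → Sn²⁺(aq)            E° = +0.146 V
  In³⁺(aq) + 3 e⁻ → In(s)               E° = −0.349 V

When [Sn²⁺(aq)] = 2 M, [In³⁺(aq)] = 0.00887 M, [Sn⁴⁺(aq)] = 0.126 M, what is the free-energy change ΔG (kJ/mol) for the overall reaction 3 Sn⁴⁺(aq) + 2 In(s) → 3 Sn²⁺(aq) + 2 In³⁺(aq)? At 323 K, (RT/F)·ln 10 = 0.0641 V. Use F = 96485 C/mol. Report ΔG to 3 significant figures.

−290 kJ/mol

With Sn⁴⁺/Sn²⁺ reduced at the cathode, E°cell = +0.146 − (−0.349) = +0.495 V and n = 6.
The reaction quotient is ([Sn²⁺(aq)]^3·[In³⁺(aq)]^2) / [Sn⁴⁺(aq)]^3 = 0.315; by Nernst, E = +0.495 − (0.0641/6)(−0.502) = +0.5004 V.
Then ΔG = −nFE = −6 × 96485 × +0.5004 J/mol = −290 kJ/mol.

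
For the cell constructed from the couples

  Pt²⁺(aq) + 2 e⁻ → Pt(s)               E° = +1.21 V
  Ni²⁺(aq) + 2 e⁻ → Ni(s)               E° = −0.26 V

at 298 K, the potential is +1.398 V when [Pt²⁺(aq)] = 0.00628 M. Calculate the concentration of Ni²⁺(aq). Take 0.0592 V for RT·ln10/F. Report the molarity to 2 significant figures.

1.7 M

Pt²⁺/Pt is the cathode (higher E°); E°cell = +1.21 − (−0.26) = +1.47 V with n = 2.
Since E = E° − (0.0592/n)·log Q, log Q = n(E° − E)/0.0592 = 2.432.
For Pt²⁺(aq) + Ni(s) → Pt(s) + Ni²⁺(aq), the reaction quotient is Q = [Ni²⁺(aq)] / [Pt²⁺(aq)].
Solving for the unknown gives log [Ni²⁺(aq)] = 0.230, so [Ni²⁺(aq)] ≈ 1.7 M.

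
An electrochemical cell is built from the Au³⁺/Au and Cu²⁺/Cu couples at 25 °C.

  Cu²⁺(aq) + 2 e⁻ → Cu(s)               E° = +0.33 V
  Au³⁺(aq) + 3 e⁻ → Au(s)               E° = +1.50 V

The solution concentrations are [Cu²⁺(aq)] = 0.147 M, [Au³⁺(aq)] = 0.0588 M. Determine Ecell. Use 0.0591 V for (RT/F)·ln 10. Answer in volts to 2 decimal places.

The Au³⁺/Au couple has the more positive E°, so it is the cathode; Cu²⁺/Cu is the anode.
The standard potential is +1.50 − (+0.33) = +1.17 V and the balanced reaction transfers n = 6 electrons.
Balancing gives 2 Au³⁺(aq) + 3 Cu(s) → 2 Au(s) + 3 Cu²⁺(aq); hence Q = [Cu²⁺(aq)]^3 / [Au³⁺(aq)]^2 = 0.919 (log Q = −0.037).
Applying E = E° − (RT ln10/nF)·log Q gives +1.17 − (0.0591/6)(−0.037) = +1.17 V.

+1.17 V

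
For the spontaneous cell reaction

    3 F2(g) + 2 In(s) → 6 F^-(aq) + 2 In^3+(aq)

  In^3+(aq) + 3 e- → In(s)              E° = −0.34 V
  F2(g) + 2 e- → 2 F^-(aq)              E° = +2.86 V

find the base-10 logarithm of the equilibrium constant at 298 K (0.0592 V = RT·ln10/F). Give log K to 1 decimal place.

The F₂/F⁻ couple is reduced (cathode); E°cell = +2.86 − (−0.34) = +3.20 V with n = 6.
At equilibrium E = 0, so log K = nE°cell / 0.0592 = (6)(+3.20) / 0.0592 = 324.3.

log K = 324.3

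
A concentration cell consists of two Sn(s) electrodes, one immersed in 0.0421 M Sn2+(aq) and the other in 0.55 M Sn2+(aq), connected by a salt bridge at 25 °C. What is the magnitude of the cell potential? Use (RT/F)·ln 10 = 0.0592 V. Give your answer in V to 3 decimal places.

For a concentration cell E°cell = 0, since both electrodes use the same couple.
The compartment with the higher Sn2+(aq) concentration (0.55 M) acts as the cathode; ions are reduced there and produced at the dilute (0.0421 M) anode.
With n = 2, Ecell = −(0.0592/2)·log([dilute]/[conc]) = −(0.0592/2)·log(0.0421/0.55) = +0.033 V.

0.033 V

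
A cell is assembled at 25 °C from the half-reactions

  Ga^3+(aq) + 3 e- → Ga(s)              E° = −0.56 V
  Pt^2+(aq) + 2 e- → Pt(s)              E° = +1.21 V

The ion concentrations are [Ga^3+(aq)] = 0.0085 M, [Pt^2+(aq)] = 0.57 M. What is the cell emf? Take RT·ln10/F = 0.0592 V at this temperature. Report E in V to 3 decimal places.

+1.804 V

Pt²⁺/Pt is reduced (cathode, E° = +1.21 V) and Ga³⁺/Ga is oxidized (anode).
The standard potential is +1.21 − (−0.56) = +1.77 V and the balanced reaction transfers n = 6 electrons.
The balanced reaction is 3 Pt^2+(aq) + 2 Ga(s) → 3 Pt(s) + 2 Ga^3+(aq), so Q = [Ga^3+(aq)]^2 / [Pt^2+(aq)]^3 = 0.00039 and log Q = −3.409.
By the Nernst equation, E = +1.77 − (0.0592/6)·(−3.409) = +1.804 V.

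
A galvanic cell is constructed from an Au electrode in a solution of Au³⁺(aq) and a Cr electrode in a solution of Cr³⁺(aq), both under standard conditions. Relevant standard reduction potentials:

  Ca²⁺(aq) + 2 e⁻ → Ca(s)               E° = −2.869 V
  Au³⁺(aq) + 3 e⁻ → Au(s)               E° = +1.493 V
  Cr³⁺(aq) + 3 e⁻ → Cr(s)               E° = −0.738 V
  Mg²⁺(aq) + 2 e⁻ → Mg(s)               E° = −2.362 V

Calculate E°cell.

The Au³⁺/Au couple has the higher E°, so Au ion is reduced (cathode) and Cr is oxidized (anode).
E°cell = E°(cathode) − E°(anode) = +1.493 − (−0.738) = +2.231 V.

+2.231 V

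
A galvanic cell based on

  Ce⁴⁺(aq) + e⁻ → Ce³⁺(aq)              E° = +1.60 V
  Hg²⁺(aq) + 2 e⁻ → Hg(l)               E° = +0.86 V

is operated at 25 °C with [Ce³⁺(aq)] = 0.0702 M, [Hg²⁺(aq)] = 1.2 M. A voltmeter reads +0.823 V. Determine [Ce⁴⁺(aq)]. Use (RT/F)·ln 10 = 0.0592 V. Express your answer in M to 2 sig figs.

1.9 M

Ce⁴⁺/Ce³⁺ is the cathode (higher E°); E°cell = +1.60 − (+0.86) = +0.74 V with n = 2.
Since E = E° − (0.0592/n)·log Q, log Q = n(E° − E)/0.0592 = −2.804.
For 2 Ce⁴⁺(aq) + Hg(l) → 2 Ce³⁺(aq) + Hg²⁺(aq), the reaction quotient is Q = ([Ce³⁺(aq)]^2·[Hg²⁺(aq)]) / [Ce⁴⁺(aq)]^2.
Substituting the known concentrations and solving, log [Ce⁴⁺(aq)] = 0.288 and [Ce⁴⁺(aq)] = 1.9 M.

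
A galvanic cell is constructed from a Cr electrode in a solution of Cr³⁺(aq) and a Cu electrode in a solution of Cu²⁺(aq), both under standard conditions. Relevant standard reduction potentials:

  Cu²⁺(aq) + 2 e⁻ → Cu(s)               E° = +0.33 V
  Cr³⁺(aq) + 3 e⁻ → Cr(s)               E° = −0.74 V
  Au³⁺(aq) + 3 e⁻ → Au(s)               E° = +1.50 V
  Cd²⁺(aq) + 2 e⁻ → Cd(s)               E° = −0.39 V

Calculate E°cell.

+1.07 V

Of the two couples in this cell, the one with the more positive reduction potential is reduced at the cathode: here that is Cu²⁺/Cu (+0.33 V); Cr³⁺/Cr (−0.74 V) is the anode.
E°cell = E°(cathode) − E°(anode) = +0.33 − (−0.74) = +1.07 V.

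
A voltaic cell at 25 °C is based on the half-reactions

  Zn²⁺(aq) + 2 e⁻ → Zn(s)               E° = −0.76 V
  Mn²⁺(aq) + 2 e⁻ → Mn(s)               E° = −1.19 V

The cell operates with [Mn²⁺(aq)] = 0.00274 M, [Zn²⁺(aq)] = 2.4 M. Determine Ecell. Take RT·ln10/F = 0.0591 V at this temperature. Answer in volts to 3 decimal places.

Since E°(Zn²⁺/Zn) > E°(Mn²⁺/Mn), Zn²⁺/Zn serves as the cathode.
E°cell = E°cat − E°an = −0.76 − (−1.19) = +0.43 V; n = 2.
Balancing gives Zn²⁺(aq) + Mn(s) → Zn(s) + Mn²⁺(aq); hence Q = [Mn²⁺(aq)] / [Zn²⁺(aq)] = 0.00114 (log Q = −2.942).
By the Nernst equation, E = +0.43 − (0.0591/2)·(−2.942) = +0.517 V.

+0.517 V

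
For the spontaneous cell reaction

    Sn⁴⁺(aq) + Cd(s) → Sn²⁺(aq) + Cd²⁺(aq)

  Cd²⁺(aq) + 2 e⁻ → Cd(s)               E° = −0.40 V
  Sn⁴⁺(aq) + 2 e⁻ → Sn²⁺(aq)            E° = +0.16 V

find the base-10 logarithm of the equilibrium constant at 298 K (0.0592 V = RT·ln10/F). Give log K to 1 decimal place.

The Sn⁴⁺/Sn²⁺ couple is reduced (cathode); E°cell = +0.16 − (−0.40) = +0.56 V with n = 2.
At equilibrium E = 0, so log K = nE°cell / 0.0592 = (2)(+0.56) / 0.0592 = 18.9.

log K = 18.9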